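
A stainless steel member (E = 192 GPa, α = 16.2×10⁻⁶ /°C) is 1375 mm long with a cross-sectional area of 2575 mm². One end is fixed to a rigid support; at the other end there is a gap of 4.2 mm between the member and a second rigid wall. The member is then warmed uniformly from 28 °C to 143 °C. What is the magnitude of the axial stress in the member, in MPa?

σ ≈ 0 MPa

If the wall were absent the member would grow by αΔT L = 16.2×10⁻⁶ × 115 × 1375 = 2.562 mm.
Since δ_free = 2.56 mm is less than the 4.2 mm gap, the member never touches the wall. No axial force develops.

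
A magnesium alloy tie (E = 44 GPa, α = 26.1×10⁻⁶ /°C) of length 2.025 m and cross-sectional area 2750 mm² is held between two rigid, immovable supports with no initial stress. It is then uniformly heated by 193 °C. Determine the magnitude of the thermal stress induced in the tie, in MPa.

Because both ends are immovable the net strain is zero, and the suppressed thermal strain is αΔT = 26.1×10⁻⁶ × 193 = 5037.3×10⁻⁶.
The stress required to suppress this strain is σ = Eε = 44×10³ × 5037.3×10⁻⁶ = 221.6 MPa, compressive since the tie is trying to expand.

σ ≈ 222 MPa (compressive)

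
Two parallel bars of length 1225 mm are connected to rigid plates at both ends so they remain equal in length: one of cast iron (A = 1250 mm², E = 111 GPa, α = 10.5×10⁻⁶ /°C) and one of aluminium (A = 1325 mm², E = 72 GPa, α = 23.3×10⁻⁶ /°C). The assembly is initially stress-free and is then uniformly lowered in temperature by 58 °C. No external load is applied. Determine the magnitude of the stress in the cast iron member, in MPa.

Equilibrium of a rigid end plate with no external load gives equal and opposite internal forces ±P in the two members. Since α_{aluminium} > α_{cast iron}, cooling drives the aluminium into tension and the cast iron into compression.
Equating the net (thermal + elastic) strains gives |α₁ − α₂|·ΔT = P·[1/(A₁E₁) + 1/(A₂E₂)].
|α₁ − α₂|·ΔT = 12.8×10⁻⁶ × 58 = 0.0007424.
1/(A₁E₁) + 1/(A₂E₂) = 1/(1250×111×10³) + 1/(1325×72×10³) = 1.769×10⁻⁸ N⁻¹.
So P = 0.0007424 / 1.769×10⁻⁸ = 41.97 kN.
σ_{cast iron} = P/A₁ = 41970/1250 = 33.57 MPa, compressive.

σ ≈ 33.6 MPa (compressive)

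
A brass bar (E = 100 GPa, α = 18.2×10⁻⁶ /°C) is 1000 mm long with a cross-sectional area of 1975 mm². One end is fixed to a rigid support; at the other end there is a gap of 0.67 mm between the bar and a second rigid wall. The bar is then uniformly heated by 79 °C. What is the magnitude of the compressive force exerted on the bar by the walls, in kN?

Unrestrained expansion: δ_free = αΔT L = 18.2×10⁻⁶ × 79 × 1000 = 1.438 mm.
This exceeds the 0.67 mm gap, so the wall pushes back. The portion of expansion that must be recovered elastically is δ_free − gap = 1.438 − 0.67 = 0.7678 mm.
Compatibility: PL/(AE) = 0.7678 mm, so σ = P/A = E × (0.7678/1000) = 76.78 MPa.
P = σA = 76.78 × 1975 = 151.6 kN.

P ≈ 152 kN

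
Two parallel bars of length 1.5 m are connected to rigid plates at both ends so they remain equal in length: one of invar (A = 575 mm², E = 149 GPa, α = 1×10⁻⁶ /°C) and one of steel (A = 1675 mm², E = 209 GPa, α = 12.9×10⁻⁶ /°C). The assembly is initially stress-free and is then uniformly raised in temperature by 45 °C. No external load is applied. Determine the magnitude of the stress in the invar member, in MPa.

σ ≈ 64.1 MPa (tensile)

Equilibrium of a rigid end plate with no external load gives equal and opposite internal forces ±P in the two members. Since α_{steel} > α_{invar}, heating drives the steel into compression and the invar into tension.
Compatibility of the two members (thermal + elastic change equal): (α₁ − α₂)ΔT = P·[1/(A₁E₁) + 1/(A₂E₂)].
|α₁ − α₂|·ΔT = 11.9×10⁻⁶ × 45 = 0.0005355.
1/(A₁E₁) + 1/(A₂E₂) = 1/(575×149×10³) + 1/(1675×209×10³) = 1.453×10⁻⁸ N⁻¹.
P = 0.0005355 / 1.453×10⁻⁸ = 36860 N = 36.86 kN.
σ_{invar} = P/A₁ = 36860/575 = 64.1 MPa, tensile.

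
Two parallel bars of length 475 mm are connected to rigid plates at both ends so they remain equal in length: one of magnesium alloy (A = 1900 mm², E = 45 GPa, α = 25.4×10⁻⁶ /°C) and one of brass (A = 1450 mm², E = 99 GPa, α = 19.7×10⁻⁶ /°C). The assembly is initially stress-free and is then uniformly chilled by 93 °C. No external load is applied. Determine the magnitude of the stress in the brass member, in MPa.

Equilibrium of a rigid end plate with no external load gives equal and opposite internal forces ±P in the two members. Since α_{magnesium alloy} > α_{brass}, cooling drives the magnesium alloy into tension and the brass into compression.
Equating the net (thermal + elastic) strains gives |α₁ − α₂|·ΔT = P·[1/(A₁E₁) + 1/(A₂E₂)].
|α₁ − α₂|·ΔT = 5.7×10⁻⁶ × 93 = 0.0005301.
1/(A₁E₁) + 1/(A₂E₂) = 1/(1900×45×10³) + 1/(1450×99×10³) = 1.866×10⁻⁸ N⁻¹.
So P = 0.0005301 / 1.866×10⁻⁸ = 28.41 kN.
σ_{brass} = P/A₂ = 28410/1450 = 19.59 MPa, compressive.

σ ≈ 19.6 MPa (compressive)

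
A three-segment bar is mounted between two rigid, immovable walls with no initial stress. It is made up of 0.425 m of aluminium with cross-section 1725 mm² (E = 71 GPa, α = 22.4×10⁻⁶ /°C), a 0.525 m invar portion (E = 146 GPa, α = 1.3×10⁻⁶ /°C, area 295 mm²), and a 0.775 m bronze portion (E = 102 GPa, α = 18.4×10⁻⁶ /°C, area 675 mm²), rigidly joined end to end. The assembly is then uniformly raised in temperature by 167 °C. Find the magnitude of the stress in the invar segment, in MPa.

Free thermal expansion of the whole bar: Σ αᵢΔT Lᵢ = 22.4×10⁻⁶×167×425 + 1.3×10⁻⁶×167×525 + 18.4×10⁻⁶×167×775 = 4.085 mm.
The rigid supports impose zero overall length change; the single axial force P common to all segments must satisfy P Σ Lᵢ/(AᵢEᵢ) = δ_free.
Σ Lᵢ/(AᵢEᵢ) = 425/(1725×71×10³) + 525/(295×146×10³) + 775/(675×102×10³) = 2.692×10⁻⁵ mm/N.
So P = 4.085 / 2.692×10⁻⁵ = 151.8 kN, compressive.
σ_{invar} = P / A = 151800 / 295 = 514.5 MPa.

σ ≈ 515 MPa (compressive)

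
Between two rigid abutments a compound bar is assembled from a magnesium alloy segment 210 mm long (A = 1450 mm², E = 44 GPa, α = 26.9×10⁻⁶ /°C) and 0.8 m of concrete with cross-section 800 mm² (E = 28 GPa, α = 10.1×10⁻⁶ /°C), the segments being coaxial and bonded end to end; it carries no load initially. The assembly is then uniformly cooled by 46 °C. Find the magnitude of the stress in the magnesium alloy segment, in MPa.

With the walls removed the bar would change length by δ_free = Σ αᵢΔT Lᵢ = 26.9×10⁻⁶×46×210 + 10.1×10⁻⁶×46×800 = 0.6315 mm.
The walls prevent any net length change, so an axial force P (same in every segment) develops. Compatibility: P · Σ Lᵢ/(AᵢEᵢ) = δ_free.
Σ Lᵢ/(AᵢEᵢ) = 210/(1450×44×10³) + 800/(800×28×10³) = 3.901×10⁻⁵ mm/N.
P = 0.6315 / 3.901×10⁻⁵ = 16190 N = 16.19 kN, tensile.
σ_{magnesium alloy} = P / A = 16190 / 1450 = 11.17 MPa.

σ ≈ 11.2 MPa (tensile)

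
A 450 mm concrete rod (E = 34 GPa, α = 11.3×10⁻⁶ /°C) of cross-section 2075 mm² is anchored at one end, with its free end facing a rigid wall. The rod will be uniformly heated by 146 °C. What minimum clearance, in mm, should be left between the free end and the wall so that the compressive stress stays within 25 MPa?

g ≈ 0.412 mm

With no wall the rod would lengthen by αΔT L = 11.3×10⁻⁶ × 146 × 450 = 0.7424 mm.
A stress of 25 MPa corresponds to the wall pushing the rod back by σL/E = 25×450/(34×10³) = 0.3309 mm.
The gap must absorb the remainder: g_min = 0.7424 − 0.3309 = 0.4115 mm.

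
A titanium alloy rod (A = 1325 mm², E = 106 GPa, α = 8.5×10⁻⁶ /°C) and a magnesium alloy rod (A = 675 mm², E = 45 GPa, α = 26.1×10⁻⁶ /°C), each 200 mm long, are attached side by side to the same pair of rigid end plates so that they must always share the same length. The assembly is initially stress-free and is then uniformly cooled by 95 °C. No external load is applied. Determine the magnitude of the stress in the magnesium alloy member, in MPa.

Both members must finish at the same length. With the larger α, the magnesium alloy tends to over-contract; the plates restrain it, putting the magnesium alloy in tension and the titanium alloy in compression. With no external load the two internal forces are equal and opposite, magnitude P.
Compatibility of the two members (thermal + elastic change equal): (α₁ − α₂)ΔT = P·[1/(A₁E₁) + 1/(A₂E₂)].
|α₁ − α₂|·ΔT = 17.6×10⁻⁶ × 95 = 0.001672.
1/(A₁E₁) + 1/(A₂E₂) = 1/(1325×106×10³) + 1/(675×45×10³) = 4.004×10⁻⁸ N⁻¹.
So P = 0.001672 / 4.004×10⁻⁸ = 41.76 kN.
σ_{magnesium alloy} = P/A₂ = 41760/675 = 61.86 MPa, tensile.

σ ≈ 61.9 MPa (tensile)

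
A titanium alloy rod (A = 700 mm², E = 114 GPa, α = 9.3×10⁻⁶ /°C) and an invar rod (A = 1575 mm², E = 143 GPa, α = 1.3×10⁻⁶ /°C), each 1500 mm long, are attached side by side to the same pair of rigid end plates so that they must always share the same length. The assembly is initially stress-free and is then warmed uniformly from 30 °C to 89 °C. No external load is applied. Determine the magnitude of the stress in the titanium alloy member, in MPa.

The titanium alloy has the larger α, so on heating it would change length more than the invar if both were free. The rigid plates force a common final length, so the titanium alloy is put into compression and the invar into tension, with equal and opposite forces P (no external load).
Equating the net (thermal + elastic) strains gives |α₁ − α₂|·ΔT = P·[1/(A₁E₁) + 1/(A₂E₂)].
|α₁ − α₂|·ΔT = 8×10⁻⁶ × 59 = 0.000472.
1/(A₁E₁) + 1/(A₂E₂) = 1/(700×114×10³) + 1/(1575×143×10³) = 1.697×10⁻⁸ N⁻¹.
So P = 0.000472 / 1.697×10⁻⁸ = 27.81 kN.
σ_{titanium alloy} = P/A₁ = 27810/700 = 39.73 MPa, compressive.

σ ≈ 39.7 MPa (compressive)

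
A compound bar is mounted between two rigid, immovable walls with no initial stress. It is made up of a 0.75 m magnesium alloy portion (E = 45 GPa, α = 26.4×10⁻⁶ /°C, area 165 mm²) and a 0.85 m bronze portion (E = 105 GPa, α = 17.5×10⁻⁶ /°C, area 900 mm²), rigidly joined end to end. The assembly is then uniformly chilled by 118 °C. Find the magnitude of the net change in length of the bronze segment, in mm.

If the supports were absent, the total length change would be Σ αᵢΔT Lᵢ = 26.4×10⁻⁶×118×750 + 17.5×10⁻⁶×118×850 = 4.092 mm.
The rigid supports impose zero overall length change; the single axial force P common to all segments must satisfy P Σ Lᵢ/(AᵢEᵢ) = δ_free.
Σ Lᵢ/(AᵢEᵢ) = 750/(165×45×10³) + 850/(900×105×10³) = 0.00011 mm/N.
Hence P = δ_free / Σ(L/AE) = 4.092/0.00011 = 37.2 kN (tensile).
For the bronze segment, free thermal change = 17.5×10⁻⁶×118×850 = 1.755 mm and elastic change from P = 37200×850/(900×105×10³) = 0.3346 mm; these oppose, so the net change is 1.42 mm (segment shortens).

|ΔL| ≈ 1.42 mm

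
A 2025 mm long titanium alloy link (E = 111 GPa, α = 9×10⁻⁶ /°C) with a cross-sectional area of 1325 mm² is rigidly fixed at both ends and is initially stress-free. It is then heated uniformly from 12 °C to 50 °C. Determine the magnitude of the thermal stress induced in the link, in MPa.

σ ≈ 38 MPa (compressive)

Because both ends are immovable the net strain is zero, and the suppressed thermal strain is αΔT = 9×10⁻⁶ × 38 = 342×10⁻⁶.
Hence σ = E·αΔT = 111×10³ × 342×10⁻⁶ = 37.96 MPa, compressive.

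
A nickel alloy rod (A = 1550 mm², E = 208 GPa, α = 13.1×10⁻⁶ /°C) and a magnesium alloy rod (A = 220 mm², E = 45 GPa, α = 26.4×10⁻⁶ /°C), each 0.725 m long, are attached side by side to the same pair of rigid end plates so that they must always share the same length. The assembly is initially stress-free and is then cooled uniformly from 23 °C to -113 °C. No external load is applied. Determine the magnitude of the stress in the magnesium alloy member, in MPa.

σ ≈ 79 MPa (tensile)

Equilibrium of a rigid end plate with no external load gives equal and opposite internal forces ±P in the two members. Since α_{magnesium alloy} > α_{nickel alloy}, cooling drives the magnesium alloy into tension and the nickel alloy into compression.
Equating the net (thermal + elastic) strains gives |α₁ − α₂|·ΔT = P·[1/(A₁E₁) + 1/(A₂E₂)].
|α₁ − α₂|·ΔT = 13.3×10⁻⁶ × 136 = 0.001809.
1/(A₁E₁) + 1/(A₂E₂) = 1/(1550×208×10³) + 1/(220×45×10³) = 1.041×10⁻⁷ N⁻¹.
P = 0.001809 / 1.041×10⁻⁷ = 17370 N = 17.37 kN.
σ_{magnesium alloy} = P/A₂ = 17370/220 = 78.97 MPa, tensile.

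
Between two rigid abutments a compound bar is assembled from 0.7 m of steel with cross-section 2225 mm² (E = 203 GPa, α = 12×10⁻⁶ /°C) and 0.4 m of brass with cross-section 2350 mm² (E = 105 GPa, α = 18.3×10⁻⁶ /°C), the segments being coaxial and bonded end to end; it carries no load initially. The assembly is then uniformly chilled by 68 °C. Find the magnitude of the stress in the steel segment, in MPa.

Free thermal contraction of the whole bar: Σ αᵢΔT Lᵢ = 12×10⁻⁶×68×700 + 18.3×10⁻⁶×68×400 = 1.069 mm.
The rigid supports impose zero overall length change; the single axial force P common to all segments must satisfy P Σ Lᵢ/(AᵢEᵢ) = δ_free.
Σ Lᵢ/(AᵢEᵢ) = 700/(2225×203×10³) + 400/(2350×105×10³) = 3.171×10⁻⁶ mm/N.
So P = 1.069 / 3.171×10⁻⁶ = 337.1 kN, tensile.
σ_{steel} = P / A = 337100 / 2225 = 151.5 MPa.

σ ≈ 152 MPa (tensile)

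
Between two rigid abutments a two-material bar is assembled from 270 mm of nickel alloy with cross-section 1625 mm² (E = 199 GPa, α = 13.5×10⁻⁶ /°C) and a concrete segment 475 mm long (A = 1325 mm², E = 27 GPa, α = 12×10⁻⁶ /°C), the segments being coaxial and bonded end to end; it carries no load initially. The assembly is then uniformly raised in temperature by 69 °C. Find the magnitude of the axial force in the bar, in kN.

P ≈ 45.7 kN (compressive)

If the supports were absent, the total length change would be Σ αᵢΔT Lᵢ = 13.5×10⁻⁶×69×270 + 12×10⁻⁶×69×475 = 0.6448 mm.
Since the ends are fixed, an axial force P builds up, equal in every segment, with P · Σ Lᵢ/(AᵢEᵢ) = δ_free.
Σ Lᵢ/(AᵢEᵢ) = 270/(1625×199×10³) + 475/(1325×27×10³) = 1.411×10⁻⁵ mm/N.
P = 0.6448 / 1.411×10⁻⁵ = 45690 N = 45.69 kN, compressive.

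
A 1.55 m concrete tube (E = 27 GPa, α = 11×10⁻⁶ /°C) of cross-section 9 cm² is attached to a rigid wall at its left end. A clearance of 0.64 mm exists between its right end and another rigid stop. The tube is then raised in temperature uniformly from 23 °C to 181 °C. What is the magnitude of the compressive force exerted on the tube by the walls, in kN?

If the wall were absent the tube would grow by αΔT L = 11×10⁻⁶ × 158 × 1550 = 2.694 mm.
After closing the 0.64 mm clearance, 2.694 − 0.64 = 2.054 mm of expansion remains to be suppressed by the wall.
So σ = E(δ_free − g)/L = 27×10³ × 2.054/1550 = 35.78 MPa.
Force on the wall = σA = 35.78 × 900 mm² = 32.2 kN.

P ≈ 32.2 kN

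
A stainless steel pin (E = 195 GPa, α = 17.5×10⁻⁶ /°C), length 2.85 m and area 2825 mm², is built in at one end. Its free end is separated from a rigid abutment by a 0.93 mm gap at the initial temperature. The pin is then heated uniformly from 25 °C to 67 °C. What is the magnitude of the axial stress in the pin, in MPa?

σ ≈ 79.7 MPa (compressive)

Free thermal elongation = αΔT L = 17.5×10⁻⁶ × 42 × 2850 = 2.095 mm.
After closing the 0.93 mm clearance, 2.095 − 0.93 = 1.165 mm of expansion remains to be suppressed by the wall.
So σ = E(δ_free − g)/L = 195×10³ × 1.165/2850 = 79.69 MPa.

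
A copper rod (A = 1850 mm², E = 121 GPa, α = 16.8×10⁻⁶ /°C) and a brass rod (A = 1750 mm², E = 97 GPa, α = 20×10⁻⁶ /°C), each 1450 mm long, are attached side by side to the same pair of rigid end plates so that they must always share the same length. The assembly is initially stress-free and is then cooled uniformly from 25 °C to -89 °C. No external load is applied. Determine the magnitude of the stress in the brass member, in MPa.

σ ≈ 20.1 MPa (tensile)

Both members must finish at the same length. With the larger α, the brass tends to over-contract; the plates restrain it, putting the brass in tension and the copper in compression. With no external load the two internal forces are equal and opposite, magnitude P.
Compatibility of the two members (thermal + elastic change equal): (α₁ − α₂)ΔT = P·[1/(A₁E₁) + 1/(A₂E₂)].
|α₁ − α₂|·ΔT = 3.2×10⁻⁶ × 114 = 0.0003648.
1/(A₁E₁) + 1/(A₂E₂) = 1/(1850×121×10³) + 1/(1750×97×10³) = 1.036×10⁻⁸ N⁻¹.
P = 0.0003648 / 1.036×10⁻⁸ = 35220 N = 35.22 kN.
σ_{brass} = P/A₂ = 35220/1750 = 20.12 MPa, tensile.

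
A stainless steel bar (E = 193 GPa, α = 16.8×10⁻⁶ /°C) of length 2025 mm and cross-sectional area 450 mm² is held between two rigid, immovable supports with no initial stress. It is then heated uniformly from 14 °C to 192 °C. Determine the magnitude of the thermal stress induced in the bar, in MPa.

With length fixed, the mechanical strain must cancel the thermal strain αΔT = 16.8×10⁻⁶ × 178 = 2990.4×10⁻⁶.
Hence σ = E·αΔT = 193×10³ × 2990.4×10⁻⁶ = 577.1 MPa, compressive.

σ ≈ 577 MPa (compressive)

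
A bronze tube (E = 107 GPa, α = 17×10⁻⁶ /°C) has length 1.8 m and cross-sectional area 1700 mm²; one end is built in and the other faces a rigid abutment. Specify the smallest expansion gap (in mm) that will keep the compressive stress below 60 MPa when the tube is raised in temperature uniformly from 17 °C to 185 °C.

With no wall the tube would lengthen by αΔT L = 17×10⁻⁶ × 168 × 1800 = 5.141 mm.
At the allowable stress the elastic shortening the wall may impose is σL/E = 60 × 1800 / (107×10³) = 1.009 mm.
So the gap has to take up the difference, g_min = δ_free − σL/E = 5.141 − 1.009 = 4.131 mm.

g ≈ 4.13 mm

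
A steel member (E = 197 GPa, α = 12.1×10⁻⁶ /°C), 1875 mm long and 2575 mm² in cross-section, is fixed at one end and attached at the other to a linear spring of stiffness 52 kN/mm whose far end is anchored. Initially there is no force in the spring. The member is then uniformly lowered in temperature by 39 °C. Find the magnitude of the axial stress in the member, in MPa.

The unrestrained thermal change is αΔT L = 12.1×10⁻⁶ × 39 × 1875 = 0.8848 mm.
Let P be the tensile force in the spring. The member extends elastically by PL/(AE) and the spring stretches by P/k; together these equal δ_free.
P [ L/(AE) + 1/k ] = δ_free → P [ 1875/(2575×197×10³) + 1/(52×10³) ] = 0.8848.
P = 0.8848 / 2.293×10⁻⁵ = 38590 N.
σ = P/A = 38590/2575 = 14.99 MPa.

σ ≈ 15 MPa (tensile)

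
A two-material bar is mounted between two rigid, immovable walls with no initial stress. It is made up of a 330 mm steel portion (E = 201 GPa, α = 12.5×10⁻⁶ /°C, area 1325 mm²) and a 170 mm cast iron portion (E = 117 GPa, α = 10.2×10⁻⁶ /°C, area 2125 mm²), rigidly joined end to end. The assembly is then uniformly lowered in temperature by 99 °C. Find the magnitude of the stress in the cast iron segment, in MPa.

If the supports were absent, the total length change would be Σ αᵢΔT Lᵢ = 12.5×10⁻⁶×99×330 + 10.2×10⁻⁶×99×170 = 0.58 mm.
The walls prevent any net length change, so an axial force P (same in every segment) develops. Compatibility: P · Σ Lᵢ/(AᵢEᵢ) = δ_free.
The series flexibility is Σ Lᵢ/(AᵢEᵢ) = 330/(1325×201×10³) + 170/(2125×117×10³) = 1.923×10⁻⁶ mm/N.
Hence P = δ_free / Σ(L/AE) = 0.58/1.923×10⁻⁶ = 301.7 kN (tensile).
σ_{cast iron} = P / A = 301700 / 2125 = 142 MPa.

σ ≈ 142 MPa (tensile)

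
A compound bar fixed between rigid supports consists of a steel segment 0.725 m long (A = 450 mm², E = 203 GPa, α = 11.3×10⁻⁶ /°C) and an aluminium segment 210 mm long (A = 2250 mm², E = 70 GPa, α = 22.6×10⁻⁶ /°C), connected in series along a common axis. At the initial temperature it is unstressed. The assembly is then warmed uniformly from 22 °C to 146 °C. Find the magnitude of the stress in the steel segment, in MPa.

σ ≈ 385 MPa (compressive)

If the supports were absent, the total length change would be Σ αᵢΔT Lᵢ = 11.3×10⁻⁶×124×725 + 22.6×10⁻⁶×124×210 = 1.604 mm.
The walls prevent any net length change, so an axial force P (same in every segment) develops. Compatibility: P · Σ Lᵢ/(AᵢEᵢ) = δ_free.
Σ Lᵢ/(AᵢEᵢ) = 725/(450×203×10³) + 210/(2250×70×10³) = 9.27×10⁻⁶ mm/N.
P = 1.604 / 9.27×10⁻⁶ = 173100 N = 173.1 kN, compressive.
σ_{steel} = P / A = 173100 / 450 = 384.6 MPa.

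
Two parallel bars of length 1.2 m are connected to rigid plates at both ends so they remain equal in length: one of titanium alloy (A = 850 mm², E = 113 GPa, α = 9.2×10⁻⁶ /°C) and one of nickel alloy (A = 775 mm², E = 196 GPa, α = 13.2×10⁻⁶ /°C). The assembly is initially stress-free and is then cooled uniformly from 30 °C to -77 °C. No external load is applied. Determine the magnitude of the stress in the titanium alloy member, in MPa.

Both members must finish at the same length. With the larger α, the nickel alloy tends to over-contract; the plates restrain it, putting the nickel alloy in tension and the titanium alloy in compression. With no external load the two internal forces are equal and opposite, magnitude P.
Equating the net (thermal + elastic) strains gives |α₁ − α₂|·ΔT = P·[1/(A₁E₁) + 1/(A₂E₂)].
|α₁ − α₂|·ΔT = 4×10⁻⁶ × 107 = 0.000428.
1/(A₁E₁) + 1/(A₂E₂) = 1/(850×113×10³) + 1/(775×196×10³) = 1.699×10⁻⁸ N⁻¹.
P = 0.000428 / 1.699×10⁻⁸ = 25180 N = 25.18 kN.
σ_{titanium alloy} = P/A₁ = 25180/850 = 29.63 MPa, compressive.

σ ≈ 29.6 MPa (compressive)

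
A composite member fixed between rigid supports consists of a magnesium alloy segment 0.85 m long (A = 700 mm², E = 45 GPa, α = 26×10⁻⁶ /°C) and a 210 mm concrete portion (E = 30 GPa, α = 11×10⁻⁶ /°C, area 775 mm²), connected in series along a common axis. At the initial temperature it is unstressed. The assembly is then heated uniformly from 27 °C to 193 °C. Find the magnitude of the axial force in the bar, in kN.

With the walls removed the bar would change length by δ_free = Σ αᵢΔT Lᵢ = 26×10⁻⁶×166×850 + 11×10⁻⁶×166×210 = 4.052 mm.
Since the ends are fixed, an axial force P builds up, equal in every segment, with P · Σ Lᵢ/(AᵢEᵢ) = δ_free.
Σ Lᵢ/(AᵢEᵢ) = 850/(700×45×10³) + 210/(775×30×10³) = 3.602×10⁻⁵ mm/N.
So P = 4.052 / 3.602×10⁻⁵ = 112.5 kN, compressive.

P ≈ 113 kN (compressive)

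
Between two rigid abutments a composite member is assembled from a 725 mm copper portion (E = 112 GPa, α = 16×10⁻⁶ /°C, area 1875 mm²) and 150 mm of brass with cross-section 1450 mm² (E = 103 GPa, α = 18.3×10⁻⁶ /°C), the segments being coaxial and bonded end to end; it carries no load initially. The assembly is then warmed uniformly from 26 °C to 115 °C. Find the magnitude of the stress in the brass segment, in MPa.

σ ≈ 198 MPa (compressive)

Free thermal expansion of the whole bar: Σ αᵢΔT Lᵢ = 16×10⁻⁶×89×725 + 18.3×10⁻⁶×89×150 = 1.277 mm.
Since the ends are fixed, an axial force P builds up, equal in every segment, with P · Σ Lᵢ/(AᵢEᵢ) = δ_free.
The series flexibility is Σ Lᵢ/(AᵢEᵢ) = 725/(1875×112×10³) + 150/(1450×103×10³) = 4.457×10⁻⁶ mm/N.
Hence P = δ_free / Σ(L/AE) = 1.277/4.457×10⁻⁶ = 286.5 kN (compressive).
σ_{brass} = P / A = 286500 / 1450 = 197.6 MPa.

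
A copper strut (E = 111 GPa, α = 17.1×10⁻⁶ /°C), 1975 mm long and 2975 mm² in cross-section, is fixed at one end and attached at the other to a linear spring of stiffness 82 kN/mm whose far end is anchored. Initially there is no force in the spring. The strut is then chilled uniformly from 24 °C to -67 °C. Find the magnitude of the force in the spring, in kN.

P ≈ 169 kN

The unrestrained thermal change is αΔT L = 17.1×10⁻⁶ × 91 × 1975 = 3.073 mm.
Let P be the tensile force in the spring. The strut extends elastically by PL/(AE) and the spring stretches by P/k; together these equal δ_free.
So P = δ_free / [L/(AE) + 1/k] = 3.073 / [ 1975/(2975×111×10³) + 1/(82×10³) ].
P = 3.073 / 1.818×10⁻⁵ = 169100 N.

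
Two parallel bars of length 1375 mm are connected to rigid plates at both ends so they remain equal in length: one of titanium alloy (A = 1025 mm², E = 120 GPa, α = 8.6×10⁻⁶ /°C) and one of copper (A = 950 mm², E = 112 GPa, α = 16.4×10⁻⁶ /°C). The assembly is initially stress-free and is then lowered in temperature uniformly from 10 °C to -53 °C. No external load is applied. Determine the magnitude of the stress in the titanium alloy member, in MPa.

The copper has the larger α, so on cooling it would change length more than the titanium alloy if both were free. The rigid plates force a common final length, so the copper is put into tension and the titanium alloy into compression, with equal and opposite forces P (no external load).
Setting the final lengths equal and cancelling L: (α₁ − α₂)ΔT = P/(A₁E₁) + P/(A₂E₂).
|α₁ − α₂|·ΔT = 7.8×10⁻⁶ × 63 = 0.0004914.
1/(A₁E₁) + 1/(A₂E₂) = 1/(1025×120×10³) + 1/(950×112×10³) = 1.753×10⁻⁸ N⁻¹.
P = 0.0004914 / 1.753×10⁻⁸ = 28030 N = 28.03 kN.
σ_{titanium alloy} = P/A₁ = 28030/1025 = 27.35 MPa, compressive.

σ ≈ 27.4 MPa (compressive)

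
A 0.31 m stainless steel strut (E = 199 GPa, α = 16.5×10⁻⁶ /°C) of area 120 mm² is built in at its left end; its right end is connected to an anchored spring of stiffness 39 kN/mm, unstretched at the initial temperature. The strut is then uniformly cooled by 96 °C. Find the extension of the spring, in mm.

δ ≈ 0.326 mm

The unrestrained thermal change is αΔT L = 16.5×10⁻⁶ × 96 × 310 = 0.491 mm.
With a force P in the spring, the elastic change of the strut is PL/(AE) and that of the spring is P/k; compatibility requires their sum to equal δ_free.
So P = δ_free / [L/(AE) + 1/k] = 0.491 / [ 310/(120×199×10³) + 1/(39×10³) ].
P = 0.491 / 3.862×10⁻⁵ = 12710 N.
Spring extension = P/k = 12710/(39×10³) = 0.326 mm.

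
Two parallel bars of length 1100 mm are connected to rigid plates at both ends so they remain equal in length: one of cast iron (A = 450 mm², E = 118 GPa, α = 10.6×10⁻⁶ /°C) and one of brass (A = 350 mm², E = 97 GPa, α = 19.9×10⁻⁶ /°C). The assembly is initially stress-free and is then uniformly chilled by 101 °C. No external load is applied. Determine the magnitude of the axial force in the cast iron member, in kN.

Both members must finish at the same length. With the larger α, the brass tends to over-contract; the plates restrain it, putting the brass in tension and the cast iron in compression. With no external load the two internal forces are equal and opposite, magnitude P.
Compatibility of the two members (thermal + elastic change equal): (α₁ − α₂)ΔT = P·[1/(A₁E₁) + 1/(A₂E₂)].
|α₁ − α₂|·ΔT = 9.3×10⁻⁶ × 101 = 0.0009393.
1/(A₁E₁) + 1/(A₂E₂) = 1/(450×118×10³) + 1/(350×97×10³) = 4.829×10⁻⁸ N⁻¹.
So P = 0.0009393 / 4.829×10⁻⁸ = 19.45 kN.

P ≈ 19.5 kN (compressive in the cast iron)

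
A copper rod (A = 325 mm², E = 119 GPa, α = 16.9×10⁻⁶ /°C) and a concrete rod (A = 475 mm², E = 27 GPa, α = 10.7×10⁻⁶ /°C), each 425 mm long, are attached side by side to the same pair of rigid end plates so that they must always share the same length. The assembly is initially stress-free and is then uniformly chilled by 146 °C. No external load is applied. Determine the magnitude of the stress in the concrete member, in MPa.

The copper has the larger α, so on cooling it would change length more than the concrete if both were free. The rigid plates force a common final length, so the copper is put into tension and the concrete into compression, with equal and opposite forces P (no external load).
Equating the net (thermal + elastic) strains gives |α₁ − α₂|·ΔT = P·[1/(A₁E₁) + 1/(A₂E₂)].
|α₁ − α₂|·ΔT = 6.2×10⁻⁶ × 146 = 0.0009052.
1/(A₁E₁) + 1/(A₂E₂) = 1/(325×119×10³) + 1/(475×27×10³) = 1.038×10⁻⁷ N⁻¹.
So P = 0.0009052 / 1.038×10⁻⁷ = 8.718 kN.
σ_{concrete} = P/A₂ = 8718/475 = 18.35 MPa, compressive.

σ ≈ 18.4 MPa (compressive)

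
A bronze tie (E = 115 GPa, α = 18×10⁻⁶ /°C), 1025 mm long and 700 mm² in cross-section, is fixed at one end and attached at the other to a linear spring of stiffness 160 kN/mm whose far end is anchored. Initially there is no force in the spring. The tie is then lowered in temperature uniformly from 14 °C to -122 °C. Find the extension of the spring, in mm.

Free thermal contraction: δ_free = αΔT L = 18×10⁻⁶ × 136 × 1025 = 2.509 mm.
Let P be the tensile force in the spring. The tie extends elastically by PL/(AE) and the spring stretches by P/k; together these equal δ_free.
So P = δ_free / [L/(AE) + 1/k] = 2.509 / [ 1025/(700×115×10³) + 1/(160×10³) ].
P = 2.509 / 1.898×10⁻⁵ = 132200 N.
Spring extension = P/k = 132200/(160×10³) = 0.8261 mm.

δ ≈ 0.826 mm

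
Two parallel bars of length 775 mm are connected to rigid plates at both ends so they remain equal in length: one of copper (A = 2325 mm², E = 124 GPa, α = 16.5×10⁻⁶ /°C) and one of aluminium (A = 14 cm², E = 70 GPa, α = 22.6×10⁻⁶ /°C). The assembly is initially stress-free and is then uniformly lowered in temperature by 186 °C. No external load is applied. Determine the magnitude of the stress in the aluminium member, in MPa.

Equilibrium of a rigid end plate with no external load gives equal and opposite internal forces ±P in the two members. Since α_{aluminium} > α_{copper}, cooling drives the aluminium into tension and the copper into compression.
Equating the net (thermal + elastic) strains gives |α₁ − α₂|·ΔT = P·[1/(A₁E₁) + 1/(A₂E₂)].
|α₁ − α₂|·ΔT = 6.1×10⁻⁶ × 186 = 0.001135.
1/(A₁E₁) + 1/(A₂E₂) = 1/(2325×124×10³) + 1/(1400×70×10³) = 1.367×10⁻⁸ N⁻¹.
P = 0.001135 / 1.367×10⁻⁸ = 82980 N = 82.98 kN.
σ_{aluminium} = P/A₂ = 82980/1400 = 59.27 MPa, tensile.

σ ≈ 59.3 MPa (tensile)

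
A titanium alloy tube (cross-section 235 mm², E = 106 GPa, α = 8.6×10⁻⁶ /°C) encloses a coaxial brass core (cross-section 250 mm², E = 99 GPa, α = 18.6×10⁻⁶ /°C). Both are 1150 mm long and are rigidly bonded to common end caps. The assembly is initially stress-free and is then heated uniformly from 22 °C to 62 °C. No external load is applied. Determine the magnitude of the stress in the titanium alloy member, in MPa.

σ ≈ 21.1 MPa (tensile)

Both members must finish at the same length. With the larger α, the brass tends to over-expand; the plates restrain it, putting the brass in compression and the titanium alloy in tension. With no external load the two internal forces are equal and opposite, magnitude P.
Equating the net (thermal + elastic) strains gives |α₁ − α₂|·ΔT = P·[1/(A₁E₁) + 1/(A₂E₂)].
|α₁ − α₂|·ΔT = 10×10⁻⁶ × 40 = 0.0004.
1/(A₁E₁) + 1/(A₂E₂) = 1/(235×106×10³) + 1/(250×99×10³) = 8.055×10⁻⁸ N⁻¹.
So P = 0.0004 / 8.055×10⁻⁸ = 4.966 kN.
σ_{titanium alloy} = P/A₁ = 4966/235 = 21.13 MPa, tensile.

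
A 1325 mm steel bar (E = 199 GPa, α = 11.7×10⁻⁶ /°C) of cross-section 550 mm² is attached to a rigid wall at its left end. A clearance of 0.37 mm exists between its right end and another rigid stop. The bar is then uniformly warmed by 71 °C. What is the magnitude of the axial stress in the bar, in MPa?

Unrestrained expansion: δ_free = αΔT L = 11.7×10⁻⁶ × 71 × 1325 = 1.101 mm.
The gap closes (δ_free > 0.37 mm) and the wall then resists a further 1.101 − 0.37 = 0.7307 mm of expansion.
So σ = E(δ_free − g)/L = 199×10³ × 0.7307/1325 = 109.7 MPa.

σ ≈ 110 MPa (compressive)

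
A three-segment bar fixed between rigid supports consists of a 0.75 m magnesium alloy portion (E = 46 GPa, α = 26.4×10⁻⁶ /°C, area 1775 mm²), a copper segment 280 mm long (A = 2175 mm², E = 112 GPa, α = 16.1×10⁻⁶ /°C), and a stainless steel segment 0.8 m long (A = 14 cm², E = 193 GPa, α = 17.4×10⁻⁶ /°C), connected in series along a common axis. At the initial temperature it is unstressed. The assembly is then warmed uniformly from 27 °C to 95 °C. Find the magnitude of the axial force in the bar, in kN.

P ≈ 196 kN (compressive)

Free thermal expansion of the whole bar: Σ αᵢΔT Lᵢ = 26.4×10⁻⁶×68×750 + 16.1×10⁻⁶×68×280 + 17.4×10⁻⁶×68×800 = 2.6 mm.
The walls prevent any net length change, so an axial force P (same in every segment) develops. Compatibility: P · Σ Lᵢ/(AᵢEᵢ) = δ_free.
Σ Lᵢ/(AᵢEᵢ) = 750/(1775×46×10³) + 280/(2175×112×10³) + 800/(1400×193×10³) = 1.33×10⁻⁵ mm/N.
Hence P = δ_free / Σ(L/AE) = 2.6/1.33×10⁻⁵ = 195.5 kN (compressive).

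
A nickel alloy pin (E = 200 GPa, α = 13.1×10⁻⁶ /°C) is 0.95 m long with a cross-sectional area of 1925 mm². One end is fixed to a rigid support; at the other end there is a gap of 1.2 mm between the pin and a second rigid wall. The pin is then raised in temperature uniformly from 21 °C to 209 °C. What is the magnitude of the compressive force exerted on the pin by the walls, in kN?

Unrestrained expansion: δ_free = αΔT L = 13.1×10⁻⁶ × 188 × 950 = 2.34 mm.
The gap closes (δ_free > 1.2 mm) and the wall then resists a further 2.34 − 1.2 = 1.14 mm of expansion.
That suppressed elongation corresponds to σ = E·Δ/L = 200×10³ × 1.14/950 = 239.9 MPa.
P = σA = 239.9 × 1925 = 461.9 kN.

P ≈ 462 kN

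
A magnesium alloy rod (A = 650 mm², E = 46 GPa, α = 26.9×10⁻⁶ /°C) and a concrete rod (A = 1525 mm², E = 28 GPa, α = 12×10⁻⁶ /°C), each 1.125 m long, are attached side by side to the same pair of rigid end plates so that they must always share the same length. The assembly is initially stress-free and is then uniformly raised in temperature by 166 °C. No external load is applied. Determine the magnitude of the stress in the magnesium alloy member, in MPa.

The magnesium alloy has the larger α, so on heating it would change length more than the concrete if both were free. The rigid plates force a common final length, so the magnesium alloy is put into compression and the concrete into tension, with equal and opposite forces P (no external load).
Setting the final lengths equal and cancelling L: (α₁ − α₂)ΔT = P/(A₁E₁) + P/(A₂E₂).
|α₁ − α₂|·ΔT = 14.9×10⁻⁶ × 166 = 0.002473.
1/(A₁E₁) + 1/(A₂E₂) = 1/(650×46×10³) + 1/(1525×28×10³) = 5.686×10⁻⁸ N⁻¹.
P = 0.002473 / 5.686×10⁻⁸ = 43500 N = 43.5 kN.
σ_{magnesium alloy} = P/A₁ = 43500/650 = 66.92 MPa, compressive.

σ ≈ 66.9 MPa (compressive)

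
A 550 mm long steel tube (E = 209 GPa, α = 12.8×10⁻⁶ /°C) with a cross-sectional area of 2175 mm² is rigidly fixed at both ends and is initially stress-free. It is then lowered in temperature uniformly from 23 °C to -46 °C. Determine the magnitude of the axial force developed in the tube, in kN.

The ends cannot move, so σ = EαΔT = 209×10³ × 12.8×10⁻⁶ × 69 = 184.6 MPa.
Then P = σA = 184.6 × 2175 mm² = 401.5 kN, tensile.

P ≈ 401 kN (tensile)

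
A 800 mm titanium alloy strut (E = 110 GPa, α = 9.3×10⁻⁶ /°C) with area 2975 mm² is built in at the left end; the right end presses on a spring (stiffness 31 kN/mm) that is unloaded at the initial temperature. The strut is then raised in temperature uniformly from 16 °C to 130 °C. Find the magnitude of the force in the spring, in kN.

P ≈ 24.4 kN

If the spring were absent the strut would lengthen by αΔT L = 9.3×10⁻⁶ × 114 × 800 = 0.8482 mm.
With a force P in the spring, the elastic change of the strut is PL/(AE) and that of the spring is P/k; compatibility requires their sum to equal δ_free.
So P = δ_free / [L/(AE) + 1/k] = 0.8482 / [ 800/(2975×110×10³) + 1/(31×10³) ].
P = 0.8482 / 3.47×10⁻⁵ = 24440 N.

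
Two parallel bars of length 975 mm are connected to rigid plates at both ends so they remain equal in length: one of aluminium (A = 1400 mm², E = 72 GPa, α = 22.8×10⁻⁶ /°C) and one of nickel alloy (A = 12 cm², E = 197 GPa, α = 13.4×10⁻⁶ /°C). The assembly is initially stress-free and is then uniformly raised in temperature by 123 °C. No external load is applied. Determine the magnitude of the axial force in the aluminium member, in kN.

P ≈ 81.7 kN (compressive in the aluminium)

Equilibrium of a rigid end plate with no external load gives equal and opposite internal forces ±P in the two members. Since α_{aluminium} > α_{nickel alloy}, heating drives the aluminium into compression and the nickel alloy into tension.
Equating the net (thermal + elastic) strains gives |α₁ − α₂|·ΔT = P·[1/(A₁E₁) + 1/(A₂E₂)].
|α₁ − α₂|·ΔT = 9.4×10⁻⁶ × 123 = 0.001156.
1/(A₁E₁) + 1/(A₂E₂) = 1/(1400×72×10³) + 1/(1200×197×10³) = 1.415×10⁻⁸ N⁻¹.
P = 0.001156 / 1.415×10⁻⁸ = 81710 N = 81.71 kN.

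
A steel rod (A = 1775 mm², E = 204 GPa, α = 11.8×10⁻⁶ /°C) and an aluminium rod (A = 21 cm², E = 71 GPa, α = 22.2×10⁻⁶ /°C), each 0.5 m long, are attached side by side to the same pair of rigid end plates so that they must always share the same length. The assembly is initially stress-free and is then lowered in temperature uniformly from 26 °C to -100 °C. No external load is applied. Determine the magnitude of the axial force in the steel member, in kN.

P ≈ 138 kN (compressive in the steel)

Both members must finish at the same length. With the larger α, the aluminium tends to over-contract; the plates restrain it, putting the aluminium in tension and the steel in compression. With no external load the two internal forces are equal and opposite, magnitude P.
Equating the net (thermal + elastic) strains gives |α₁ − α₂|·ΔT = P·[1/(A₁E₁) + 1/(A₂E₂)].
|α₁ − α₂|·ΔT = 10.4×10⁻⁶ × 126 = 0.00131.
1/(A₁E₁) + 1/(A₂E₂) = 1/(1775×204×10³) + 1/(2100×71×10³) = 9.469×10⁻⁹ N⁻¹.
So P = 0.00131 / 9.469×10⁻⁹ = 138.4 kN.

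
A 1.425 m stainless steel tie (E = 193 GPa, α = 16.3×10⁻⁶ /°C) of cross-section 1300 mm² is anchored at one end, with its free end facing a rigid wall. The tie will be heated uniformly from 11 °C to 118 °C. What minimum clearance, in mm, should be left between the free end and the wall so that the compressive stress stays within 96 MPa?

With no wall the tie would lengthen by αΔT L = 16.3×10⁻⁶ × 107 × 1425 = 2.485 mm.
At the allowable stress the elastic shortening the wall may impose is σL/E = 96 × 1425 / (193×10³) = 0.7088 mm.
The gap must absorb the remainder: g_min = 2.485 − 0.7088 = 1.777 mm.

g ≈ 1.78 mm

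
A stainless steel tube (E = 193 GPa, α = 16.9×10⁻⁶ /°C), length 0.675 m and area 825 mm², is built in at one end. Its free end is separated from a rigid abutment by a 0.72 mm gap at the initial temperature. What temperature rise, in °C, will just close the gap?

Contact occurs when the free expansion equals the gap: αΔT L = 0.72 mm.
ΔT = 0.72 / (16.9×10⁻⁶ × 675) = 63.12 °C.

ΔT ≈ 63.1 °C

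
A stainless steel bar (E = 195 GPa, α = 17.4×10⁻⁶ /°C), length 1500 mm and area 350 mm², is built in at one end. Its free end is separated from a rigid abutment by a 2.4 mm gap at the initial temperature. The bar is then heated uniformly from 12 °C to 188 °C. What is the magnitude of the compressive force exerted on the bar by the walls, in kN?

P ≈ 99.8 kN

Unrestrained expansion: δ_free = αΔT L = 17.4×10⁻⁶ × 176 × 1500 = 4.594 mm.
This exceeds the 2.4 mm gap, so the wall pushes back. The portion of expansion that must be recovered elastically is δ_free − gap = 4.594 − 2.4 = 2.194 mm.
So σ = E(δ_free − g)/L = 195×10³ × 2.194/1500 = 285.2 MPa.
P = σA = 285.2 × 350 = 99.81 kN.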